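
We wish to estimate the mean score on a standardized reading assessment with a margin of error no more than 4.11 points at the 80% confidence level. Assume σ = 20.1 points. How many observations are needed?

40

For a mean, the margin of error is E = z·σ/√n, so n = (zσ/E)².
At 80% confidence, z = 1.282.
n = (1.282 × 20.1 / 4.11)² = 39.31
Round up: n = 40.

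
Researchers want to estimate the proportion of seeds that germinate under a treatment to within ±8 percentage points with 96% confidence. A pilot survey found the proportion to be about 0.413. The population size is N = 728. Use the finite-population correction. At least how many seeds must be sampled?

132

For a proportion with margin E = 0.08 at 96% confidence, z = 2.054.
n = p̂(1−p̂)(z/E)² = 0.413 × 0.587 × (2.054/0.08)² = 159.81 — call this n₀.
Finite-population correction with N = 728: n = n₀ / (1 + (n₀−1)/N) = 159.81 / 1.218 = 131.21
Round up: n = 132.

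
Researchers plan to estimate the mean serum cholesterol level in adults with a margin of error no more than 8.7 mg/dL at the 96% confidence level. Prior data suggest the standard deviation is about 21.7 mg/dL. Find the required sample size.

For a mean, the margin of error is E = z·σ/√n, so n = (zσ/E)².
At 96% confidence, z = 2.054.
n = (2.054 × 21.7 / 8.7)² = 26.25
Round up: n = 27.

27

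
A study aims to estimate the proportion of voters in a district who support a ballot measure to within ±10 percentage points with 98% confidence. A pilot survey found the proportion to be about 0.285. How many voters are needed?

For a proportion with margin E = 0.1 at 98% confidence, z = 2.326.
n = p̂(1−p̂)(z/E)² = 0.285 × 0.715 × (2.326/0.1)² = 110.25
Round up: n = 111.

111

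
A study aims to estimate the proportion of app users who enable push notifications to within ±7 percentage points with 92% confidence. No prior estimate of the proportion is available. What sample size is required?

n = 157

For a proportion with margin E = 0.07 at 92% confidence, z = 1.751.
With no prior estimate, use p = 0.5, which maximizes p(1−p) at 0.25.
n = 0.25 × (z/E)² = 0.25 × (1.751/0.07)² = 156.43
Round up: n = 157.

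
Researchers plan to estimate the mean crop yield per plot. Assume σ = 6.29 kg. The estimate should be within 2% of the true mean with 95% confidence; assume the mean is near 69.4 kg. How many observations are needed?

For a mean, the margin of error is E = z·σ/√n, so n = (zσ/E)².
At 95% confidence, z = 1.960.
E = 2% of 69.4 = 1.388 kg.
n = (1.960 × 6.29 / 1.388)² = 78.89
Round up: n = 79.

79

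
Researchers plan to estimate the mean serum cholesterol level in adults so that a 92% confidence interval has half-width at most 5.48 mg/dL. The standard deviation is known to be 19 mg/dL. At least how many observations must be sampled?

37

For a mean, the margin of error is E = z·σ/√n, so n = (zσ/E)².
At 92% confidence, z = 1.751.
n = (1.751 × 19 / 5.48)² = 36.86
Round up: n = 37.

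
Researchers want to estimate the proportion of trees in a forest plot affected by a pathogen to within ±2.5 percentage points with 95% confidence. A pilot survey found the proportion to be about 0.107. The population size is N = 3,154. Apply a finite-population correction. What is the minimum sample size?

For a proportion with margin E = 0.025 at 95% confidence, z = 1.960.
n = p̂(1−p̂)(z/E)² = 0.107 × 0.893 × (1.960/0.025)² = 587.31 — call this n₀.
Finite-population correction with N = 3,154: n = n₀ / (1 + (n₀−1)/N) = 587.31 / 1.186 = 495.20
Round up: n = 496.

496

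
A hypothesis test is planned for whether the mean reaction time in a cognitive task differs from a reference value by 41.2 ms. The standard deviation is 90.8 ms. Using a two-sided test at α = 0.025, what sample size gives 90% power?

n = 61

For a one-sample z-test, n = ((z_{α/2} + z_β)·σ/δ)².
z_{α/2} = 2.241 (two-sided α = 0.025); z_β = 1.282 (power 90% → β = 0.1).
n = (3.523 × 90.8 / 41.2)² = 60.28
Round up: n = 61.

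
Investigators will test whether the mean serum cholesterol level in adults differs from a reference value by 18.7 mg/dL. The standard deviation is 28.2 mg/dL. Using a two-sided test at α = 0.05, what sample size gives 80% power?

18

For a one-sample z-test, n = ((z_{α/2} + z_β)·σ/δ)².
z_{α/2} = 1.960 (two-sided α = 0.05); z_β = 0.842 (power 80% → β = 0.2).
n = (2.802 × 28.2 / 18.7)² = 17.85
Round up: n = 18.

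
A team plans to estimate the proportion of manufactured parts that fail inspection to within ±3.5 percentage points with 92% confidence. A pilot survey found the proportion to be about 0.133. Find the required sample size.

For a proportion with margin E = 0.035 at 92% confidence, z = 1.751.
n = p̂(1−p̂)(z/E)² = 0.133 × 0.867 × (1.751/0.035)² = 288.61
Round up: n = 289.

289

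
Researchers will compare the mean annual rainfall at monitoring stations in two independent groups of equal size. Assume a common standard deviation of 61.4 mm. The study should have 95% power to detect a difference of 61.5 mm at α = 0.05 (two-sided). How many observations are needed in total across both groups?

For two equal groups, n per group = 2·((z_{α/2} + z_β)·σ/δ)².
z_{α/2} = 1.960; z_β = 1.645 (power 95%).
n = 2 × (3.605 × 61.4 / 61.5)² = 2 × 12.95 = 25.90
Round up: n = 26 per group.
Total across both groups: 2 × 26 = 52.

52 total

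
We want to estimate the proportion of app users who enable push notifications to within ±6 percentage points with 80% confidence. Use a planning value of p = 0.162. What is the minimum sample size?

For a proportion with margin E = 0.06 at 80% confidence, z = 1.282.
n = p̂(1−p̂)(z/E)² = 0.162 × 0.838 × (1.282/0.06)² = 61.98
Round up: n = 62.

n = 62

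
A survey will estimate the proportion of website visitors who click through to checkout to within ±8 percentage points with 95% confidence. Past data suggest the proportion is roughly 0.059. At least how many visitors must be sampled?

34

For a proportion with margin E = 0.08 at 95% confidence, z = 1.960.
n = p̂(1−p̂)(z/E)² = 0.059 × 0.941 × (1.960/0.08)² = 33.33
Round up: n = 34.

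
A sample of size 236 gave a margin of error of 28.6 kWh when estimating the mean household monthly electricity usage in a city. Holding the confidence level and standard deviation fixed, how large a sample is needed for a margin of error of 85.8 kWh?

27

Margin of error scales as 1/√n, so n₂ = n₁·(E₁/E₂)².
n₂ = 236 × (28.6/85.8)² = 236 × 0.1111 = 26.22
Round up: n₂ = 27.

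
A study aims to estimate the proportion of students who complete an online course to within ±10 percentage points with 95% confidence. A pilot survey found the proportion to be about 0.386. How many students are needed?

For a proportion with margin E = 0.1 at 95% confidence, z = 1.960.
n = p̂(1−p̂)(z/E)² = 0.386 × 0.614 × (1.960/0.1)² = 91.05
Round up: n = 92.

n = 92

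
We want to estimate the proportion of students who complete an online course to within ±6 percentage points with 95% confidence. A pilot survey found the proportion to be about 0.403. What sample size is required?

For a proportion with margin E = 0.06 at 95% confidence, z = 1.960.
n = p̂(1−p̂)(z/E)² = 0.403 × 0.597 × (1.960/0.06)² = 256.74
Round up: n = 257.

257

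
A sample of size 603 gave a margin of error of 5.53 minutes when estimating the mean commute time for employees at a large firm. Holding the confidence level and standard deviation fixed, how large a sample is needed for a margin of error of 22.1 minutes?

Margin of error scales as 1/√n, so n₂ = n₁·(E₁/E₂)².
n₂ = 603 × (5.53/22.1)² = 603 × 0.06261 = 37.75
Round up: n₂ = 38.

38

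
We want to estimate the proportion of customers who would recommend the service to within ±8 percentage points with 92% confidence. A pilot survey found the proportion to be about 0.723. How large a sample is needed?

For a proportion with margin E = 0.08 at 92% confidence, z = 1.751.
n = p̂(1−p̂)(z/E)² = 0.723 × 0.277 × (1.751/0.08)² = 95.94
Round up: n = 96.

n = 96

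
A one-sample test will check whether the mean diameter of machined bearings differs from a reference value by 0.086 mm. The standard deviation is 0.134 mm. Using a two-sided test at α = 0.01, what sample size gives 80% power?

For a one-sample z-test, n = ((z_{α/2} + z_β)·σ/δ)².
z_{α/2} = 2.576 (two-sided α = 0.01); z_β = 0.842 (power 80% → β = 0.2).
n = (3.418 × 0.134 / 0.086)² = 28.36
Round up: n = 29.

29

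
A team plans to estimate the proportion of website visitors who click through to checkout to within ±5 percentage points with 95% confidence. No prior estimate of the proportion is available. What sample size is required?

For a proportion with margin E = 0.05 at 95% confidence, z = 1.960.
With no prior estimate, use p = 0.5, which maximizes p(1−p) at 0.25.
n = 0.25 × (z/E)² = 0.25 × (1.960/0.05)² = 384.16
Round up: n = 385.

n = 385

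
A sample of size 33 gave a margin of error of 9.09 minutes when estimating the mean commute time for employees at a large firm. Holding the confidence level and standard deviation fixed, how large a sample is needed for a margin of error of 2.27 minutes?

Margin of error scales as 1/√n, so n₂ = n₁·(E₁/E₂)².
n₂ = 33 × (9.09/2.27)² = 33 × 16.04 = 529.32
Round up: n₂ = 530.

530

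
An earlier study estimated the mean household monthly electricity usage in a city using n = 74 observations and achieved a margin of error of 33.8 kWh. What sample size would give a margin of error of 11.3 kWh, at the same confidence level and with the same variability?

Margin of error scales as 1/√n, so n₂ = n₁·(E₁/E₂)².
n₂ = 74 × (33.8/11.3)² = 74 × 8.947 = 662.08
Round up: n₂ = 663.

663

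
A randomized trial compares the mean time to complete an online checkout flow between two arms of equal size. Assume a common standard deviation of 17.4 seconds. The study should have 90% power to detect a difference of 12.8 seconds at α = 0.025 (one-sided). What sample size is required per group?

For two equal groups, n per group = 2·((z_α + z_β)·σ/δ)².
z_α = 1.960; z_β = 1.282 (power 90%).
n = 2 × (3.242 × 17.4 / 12.8)² = 2 × 19.42 = 38.84
Round up: n = 39 per group.

39 per group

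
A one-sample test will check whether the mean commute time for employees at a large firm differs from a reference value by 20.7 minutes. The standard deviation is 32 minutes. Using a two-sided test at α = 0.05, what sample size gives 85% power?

22

For a one-sample z-test, n = ((z_{α/2} + z_β)·σ/δ)².
z_{α/2} = 1.960 (two-sided α = 0.05); z_β = 1.036 (power 85% → β = 0.15).
n = (2.996 × 32 / 20.7)² = 21.45
Round up: n = 22.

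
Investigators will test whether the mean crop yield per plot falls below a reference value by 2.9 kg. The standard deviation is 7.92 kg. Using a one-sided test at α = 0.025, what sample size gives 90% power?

79

For a one-sample z-test, n = ((z_α + z_β)·σ/δ)².
z_α = 1.960 (one-sided α = 0.025); z_β = 1.282 (power 90% → β = 0.1).
n = (3.242 × 7.92 / 2.9)² = 78.39
Round up: n = 79.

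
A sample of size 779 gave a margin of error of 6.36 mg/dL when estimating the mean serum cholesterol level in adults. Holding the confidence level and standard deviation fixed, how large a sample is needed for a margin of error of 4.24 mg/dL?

1753

Margin of error scales as 1/√n, so n₂ = n₁·(E₁/E₂)².
n₂ = 779 × (6.36/4.24)² = 779 × 2.25 = 1752.75
Round up: n₂ = 1753.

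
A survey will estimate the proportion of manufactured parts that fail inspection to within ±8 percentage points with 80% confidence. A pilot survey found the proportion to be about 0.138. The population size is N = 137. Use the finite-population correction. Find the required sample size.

26

For a proportion with margin E = 0.08 at 80% confidence, z = 1.282.
n = p̂(1−p̂)(z/E)² = 0.138 × 0.862 × (1.282/0.08)² = 30.55 — call this n₀.
Finite-population correction with N = 137: n = n₀ / (1 + (n₀−1)/N) = 30.55 / 1.216 = 25.12
Round up: n = 26.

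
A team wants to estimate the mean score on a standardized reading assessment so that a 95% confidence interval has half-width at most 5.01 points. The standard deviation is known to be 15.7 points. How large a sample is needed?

For a mean, the margin of error is E = z·σ/√n, so n = (zσ/E)².
At 95% confidence, z = 1.960.
n = (1.960 × 15.7 / 5.01)² = 37.73
Round up: n = 38.

38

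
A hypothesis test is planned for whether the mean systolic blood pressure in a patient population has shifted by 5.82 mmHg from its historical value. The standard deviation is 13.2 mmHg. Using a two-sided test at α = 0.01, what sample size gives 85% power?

68

For a one-sample z-test, n = ((z_{α/2} + z_β)·σ/δ)².
z_{α/2} = 2.576 (two-sided α = 0.01); z_β = 1.036 (power 85% → β = 0.15).
n = (3.612 × 13.2 / 5.82)² = 67.11
Round up: n = 68.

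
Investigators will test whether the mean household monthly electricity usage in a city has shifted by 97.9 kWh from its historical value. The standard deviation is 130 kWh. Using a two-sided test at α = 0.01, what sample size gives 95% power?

32

For a one-sample z-test, n = ((z_{α/2} + z_β)·σ/δ)².
z_{α/2} = 2.576 (two-sided α = 0.01); z_β = 1.645 (power 95% → β = 0.05).
n = (4.221 × 130 / 97.9)² = 31.42
Round up: n = 32.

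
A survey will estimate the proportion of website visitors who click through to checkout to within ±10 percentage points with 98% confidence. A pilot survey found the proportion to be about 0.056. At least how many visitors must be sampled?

For a proportion with margin E = 0.1 at 98% confidence, z = 2.326.
n = p̂(1−p̂)(z/E)² = 0.056 × 0.944 × (2.326/0.1)² = 28.60
Round up: n = 29.

n = 29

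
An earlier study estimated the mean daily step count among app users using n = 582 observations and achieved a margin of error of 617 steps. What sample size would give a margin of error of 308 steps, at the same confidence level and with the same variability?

n = 2336

Margin of error scales as 1/√n, so n₂ = n₁·(E₁/E₂)².
n₂ = 582 × (617/308)² = 582 × 4.013 = 2335.57
Round up: n₂ = 2336.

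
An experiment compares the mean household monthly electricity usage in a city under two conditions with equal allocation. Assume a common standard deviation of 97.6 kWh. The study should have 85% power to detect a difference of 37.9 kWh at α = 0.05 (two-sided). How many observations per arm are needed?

120 per group

For two equal groups, n per group = 2·((z_{α/2} + z_β)·σ/δ)².
z_{α/2} = 1.960; z_β = 1.036 (power 85%).
n = 2 × (2.996 × 97.6 / 37.9)² = 2 × 59.53 = 119.06
Round up: n = 120 per group.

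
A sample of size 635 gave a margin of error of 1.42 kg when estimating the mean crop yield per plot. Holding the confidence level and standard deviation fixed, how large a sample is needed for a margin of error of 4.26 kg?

71

Margin of error scales as 1/√n, so n₂ = n₁·(E₁/E₂)².
n₂ = 635 × (1.42/4.26)² = 635 × 0.1111 = 70.55
Round up: n₂ = 71.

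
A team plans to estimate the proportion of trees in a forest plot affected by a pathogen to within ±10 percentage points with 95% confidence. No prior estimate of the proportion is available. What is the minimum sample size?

For a proportion with margin E = 0.1 at 95% confidence, z = 1.960.
With no prior estimate, use p = 0.5, which maximizes p(1−p) at 0.25.
n = 0.25 × (z/E)² = 0.25 × (1.960/0.1)² = 96.04
Round up: n = 97.

97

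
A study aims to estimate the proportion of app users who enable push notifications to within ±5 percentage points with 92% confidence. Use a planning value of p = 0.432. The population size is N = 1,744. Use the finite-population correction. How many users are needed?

257

For a proportion with margin E = 0.05 at 92% confidence, z = 1.751.
n = p̂(1−p̂)(z/E)² = 0.432 × 0.568 × (1.751/0.05)² = 300.93 — call this n₀.
Finite-population correction with N = 1,744: n = n₀ / (1 + (n₀−1)/N) = 300.93 / 1.172 = 256.77
Round up: n = 257.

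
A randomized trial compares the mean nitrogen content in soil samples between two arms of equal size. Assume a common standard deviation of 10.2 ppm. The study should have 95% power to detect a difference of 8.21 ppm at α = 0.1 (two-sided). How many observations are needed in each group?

For two equal groups, n per group = 2·((z_{α/2} + z_β)·σ/δ)².
z_{α/2} = 1.645; z_β = 1.645 (power 95%).
n = 2 × (3.290 × 10.2 / 8.21)² = 2 × 16.71 = 33.42
Round up: n = 34 per group.

34 per group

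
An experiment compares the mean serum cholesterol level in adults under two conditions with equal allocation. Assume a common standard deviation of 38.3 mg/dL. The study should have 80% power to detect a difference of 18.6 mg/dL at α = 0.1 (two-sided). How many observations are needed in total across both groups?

106 total

For two equal groups, n per group = 2·((z_{α/2} + z_β)·σ/δ)².
z_{α/2} = 1.645; z_β = 0.842 (power 80%).
n = 2 × (2.487 × 38.3 / 18.6)² = 2 × 26.23 = 52.46
Round up: n = 53 per group.
Total across both groups: 2 × 53 = 106.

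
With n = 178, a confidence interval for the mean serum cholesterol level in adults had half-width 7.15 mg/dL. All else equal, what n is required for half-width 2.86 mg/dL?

1113

Margin of error scales as 1/√n, so n₂ = n₁·(E₁/E₂)².
n₂ = 178 × (7.15/2.86)² = 178 × 6.25 = 1112.50
Round up: n₂ = 1113.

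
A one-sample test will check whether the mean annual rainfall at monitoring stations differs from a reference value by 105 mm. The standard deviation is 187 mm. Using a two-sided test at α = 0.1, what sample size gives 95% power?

For a one-sample z-test, n = ((z_{α/2} + z_β)·σ/δ)².
z_{α/2} = 1.645 (two-sided α = 0.1); z_β = 1.645 (power 95% → β = 0.05).
n = (3.290 × 187 / 105)² = 34.33
Round up: n = 35.

35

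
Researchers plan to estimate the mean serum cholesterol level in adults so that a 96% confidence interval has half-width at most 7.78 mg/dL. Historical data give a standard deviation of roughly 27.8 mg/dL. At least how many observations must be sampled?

For a mean, the margin of error is E = z·σ/√n, so n = (zσ/E)².
At 96% confidence, z = 2.054.
n = (2.054 × 27.8 / 7.78)² = 53.87
Round up: n = 54.

54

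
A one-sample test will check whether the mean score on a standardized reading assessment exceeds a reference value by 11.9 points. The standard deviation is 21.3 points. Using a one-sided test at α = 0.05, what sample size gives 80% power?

For a one-sample z-test, n = ((z_α + z_β)·σ/δ)².
z_α = 1.645 (one-sided α = 0.05); z_β = 0.842 (power 80% → β = 0.2).
n = (2.487 × 21.3 / 11.9)² = 19.82
Round up: n = 20.

20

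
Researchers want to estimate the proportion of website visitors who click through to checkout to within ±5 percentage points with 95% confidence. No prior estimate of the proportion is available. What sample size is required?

n = 385

For a proportion with margin E = 0.05 at 95% confidence, z = 1.960.
With no prior estimate, use p = 0.5, which maximizes p(1−p) at 0.25.
n = 0.25 × (z/E)² = 0.25 × (1.960/0.05)² = 384.16
Round up: n = 385.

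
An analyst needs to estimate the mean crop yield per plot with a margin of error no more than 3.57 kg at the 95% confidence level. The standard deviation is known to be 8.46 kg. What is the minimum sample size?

For a mean, the margin of error is E = z·σ/√n, so n = (zσ/E)².
At 95% confidence, z = 1.960.
n = (1.960 × 8.46 / 3.57)² = 21.57
Round up: n = 22.

22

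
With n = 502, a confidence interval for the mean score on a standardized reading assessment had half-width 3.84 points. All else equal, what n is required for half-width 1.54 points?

Margin of error scales as 1/√n, so n₂ = n₁·(E₁/E₂)².
n₂ = 502 × (3.84/1.54)² = 502 × 6.218 = 3121.44
Round up: n₂ = 3122.

n = 3122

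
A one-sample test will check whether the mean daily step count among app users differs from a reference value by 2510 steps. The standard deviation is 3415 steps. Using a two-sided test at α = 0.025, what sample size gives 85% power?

For a one-sample z-test, n = ((z_{α/2} + z_β)·σ/δ)².
z_{α/2} = 2.241 (two-sided α = 0.025); z_β = 1.036 (power 85% → β = 0.15).
n = (3.277 × 3415 / 2510)² = 19.88
Round up: n = 20.

20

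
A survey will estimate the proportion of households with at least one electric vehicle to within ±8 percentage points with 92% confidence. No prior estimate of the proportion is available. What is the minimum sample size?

120

For a proportion with margin E = 0.08 at 92% confidence, z = 1.751.
With no prior estimate, use p = 0.5, which maximizes p(1−p) at 0.25.
n = 0.25 × (z/E)² = 0.25 × (1.751/0.08)² = 119.77
Round up: n = 120.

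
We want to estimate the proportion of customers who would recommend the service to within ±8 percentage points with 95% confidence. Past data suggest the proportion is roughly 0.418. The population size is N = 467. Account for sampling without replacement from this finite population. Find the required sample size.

n = 112

For a proportion with margin E = 0.08 at 95% confidence, z = 1.960.
n = p̂(1−p̂)(z/E)² = 0.418 × 0.582 × (1.960/0.08)² = 146.03 — call this n₀.
Finite-population correction with N = 467: n = n₀ / (1 + (n₀−1)/N) = 146.03 / 1.311 = 111.39
Round up: n = 112.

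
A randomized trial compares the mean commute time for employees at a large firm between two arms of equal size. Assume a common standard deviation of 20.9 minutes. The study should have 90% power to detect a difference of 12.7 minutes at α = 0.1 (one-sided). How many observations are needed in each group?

36 per group

For two equal groups, n per group = 2·((z_α + z_β)·σ/δ)².
z_α = 1.282; z_β = 1.282 (power 90%).
n = 2 × (2.564 × 20.9 / 12.7)² = 2 × 17.80 = 35.60
Round up: n = 36 per group.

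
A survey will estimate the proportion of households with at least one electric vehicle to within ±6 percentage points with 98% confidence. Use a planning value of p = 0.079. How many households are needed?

n = 110

For a proportion with margin E = 0.06 at 98% confidence, z = 2.326.
n = p̂(1−p̂)(z/E)² = 0.079 × 0.921 × (2.326/0.06)² = 109.35
Round up: n = 110.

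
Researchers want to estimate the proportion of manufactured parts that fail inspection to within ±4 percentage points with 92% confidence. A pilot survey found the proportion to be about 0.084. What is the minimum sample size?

148

For a proportion with margin E = 0.04 at 92% confidence, z = 1.751.
n = p̂(1−p̂)(z/E)² = 0.084 × 0.916 × (1.751/0.04)² = 147.44
Round up: n = 148.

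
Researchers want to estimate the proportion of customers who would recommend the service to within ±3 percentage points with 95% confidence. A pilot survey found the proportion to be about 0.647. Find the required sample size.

For a proportion with margin E = 0.03 at 95% confidence, z = 1.960.
n = p̂(1−p̂)(z/E)² = 0.647 × 0.353 × (1.960/0.03)² = 974.87
Round up: n = 975.

975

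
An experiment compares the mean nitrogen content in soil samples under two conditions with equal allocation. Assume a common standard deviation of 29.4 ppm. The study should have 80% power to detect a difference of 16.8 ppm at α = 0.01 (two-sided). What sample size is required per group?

72 per group

For two equal groups, n per group = 2·((z_{α/2} + z_β)·σ/δ)².
z_{α/2} = 2.576; z_β = 0.842 (power 80%).
n = 2 × (3.418 × 29.4 / 16.8)² = 2 × 35.78 = 71.56
Round up: n = 72 per group.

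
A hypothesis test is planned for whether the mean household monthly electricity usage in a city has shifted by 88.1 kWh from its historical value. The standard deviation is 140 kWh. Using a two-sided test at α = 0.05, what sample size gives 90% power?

27

For a one-sample z-test, n = ((z_{α/2} + z_β)·σ/δ)².
z_{α/2} = 1.960 (two-sided α = 0.05); z_β = 1.282 (power 90% → β = 0.1).
n = (3.242 × 140 / 88.1)² = 26.54
Round up: n = 27.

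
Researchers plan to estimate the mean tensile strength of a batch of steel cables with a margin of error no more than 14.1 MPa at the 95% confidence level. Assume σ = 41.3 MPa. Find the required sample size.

33

For a mean, the margin of error is E = z·σ/√n, so n = (zσ/E)².
At 95% confidence, z = 1.960.
n = (1.960 × 41.3 / 14.1)² = 32.96
Round up: n = 33.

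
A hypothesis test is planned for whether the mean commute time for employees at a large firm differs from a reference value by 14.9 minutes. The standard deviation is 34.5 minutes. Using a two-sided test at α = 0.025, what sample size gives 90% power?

For a one-sample z-test, n = ((z_{α/2} + z_β)·σ/δ)².
z_{α/2} = 2.241 (two-sided α = 0.025); z_β = 1.282 (power 90% → β = 0.1).
n = (3.523 × 34.5 / 14.9)² = 66.54
Round up: n = 67.

67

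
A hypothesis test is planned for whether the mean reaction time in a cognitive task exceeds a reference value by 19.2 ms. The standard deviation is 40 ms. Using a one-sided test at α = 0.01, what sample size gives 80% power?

For a one-sample z-test, n = ((z_α + z_β)·σ/δ)².
z_α = 2.326 (one-sided α = 0.01); z_β = 0.842 (power 80% → β = 0.2).
n = (3.168 × 40 / 19.2)² = 43.56
Round up: n = 44.

44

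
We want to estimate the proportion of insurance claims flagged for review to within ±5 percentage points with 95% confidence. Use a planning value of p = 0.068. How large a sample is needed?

n = 98

For a proportion with margin E = 0.05 at 95% confidence, z = 1.960.
n = p̂(1−p̂)(z/E)² = 0.068 × 0.932 × (1.960/0.05)² = 97.39
Round up: n = 98.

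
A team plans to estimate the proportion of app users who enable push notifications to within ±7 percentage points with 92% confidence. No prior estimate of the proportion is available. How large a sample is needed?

157

For a proportion with margin E = 0.07 at 92% confidence, z = 1.751.
With no prior estimate, use p = 0.5, which maximizes p(1−p) at 0.25.
n = 0.25 × (z/E)² = 0.25 × (1.751/0.07)² = 156.43
Round up: n = 157.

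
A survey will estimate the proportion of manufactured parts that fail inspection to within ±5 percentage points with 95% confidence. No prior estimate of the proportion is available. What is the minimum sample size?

385

For a proportion with margin E = 0.05 at 95% confidence, z = 1.960.
With no prior estimate, use p = 0.5, which maximizes p(1−p) at 0.25.
n = 0.25 × (z/E)² = 0.25 × (1.960/0.05)² = 384.16
Round up: n = 385.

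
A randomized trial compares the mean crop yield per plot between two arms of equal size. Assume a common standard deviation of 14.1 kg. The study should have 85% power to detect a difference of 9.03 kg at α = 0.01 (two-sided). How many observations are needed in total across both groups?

128 total

For two equal groups, n per group = 2·((z_{α/2} + z_β)·σ/δ)².
z_{α/2} = 2.576; z_β = 1.036 (power 85%).
n = 2 × (3.612 × 14.1 / 9.03)² = 2 × 31.81 = 63.62
Round up: n = 64 per group.
Total across both groups: 2 × 64 = 128.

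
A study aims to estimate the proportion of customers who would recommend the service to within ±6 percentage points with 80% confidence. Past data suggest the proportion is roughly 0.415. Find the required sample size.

For a proportion with margin E = 0.06 at 80% confidence, z = 1.282.
n = p̂(1−p̂)(z/E)² = 0.415 × 0.585 × (1.282/0.06)² = 110.84
Round up: n = 111.

111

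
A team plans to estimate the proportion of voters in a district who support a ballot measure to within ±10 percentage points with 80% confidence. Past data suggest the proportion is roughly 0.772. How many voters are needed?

For a proportion with margin E = 0.1 at 80% confidence, z = 1.282.
n = p̂(1−p̂)(z/E)² = 0.772 × 0.228 × (1.282/0.1)² = 28.93
Round up: n = 29.

n = 29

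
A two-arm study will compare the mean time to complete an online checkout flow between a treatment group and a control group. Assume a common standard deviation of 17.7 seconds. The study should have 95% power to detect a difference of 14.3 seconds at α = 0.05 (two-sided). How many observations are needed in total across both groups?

For two equal groups, n per group = 2·((z_{α/2} + z_β)·σ/δ)².
z_{α/2} = 1.960; z_β = 1.645 (power 95%).
n = 2 × (3.605 × 17.7 / 14.3)² = 2 × 19.91 = 39.82
Round up: n = 40 per group.
Total across both groups: 2 × 40 = 80.

80 total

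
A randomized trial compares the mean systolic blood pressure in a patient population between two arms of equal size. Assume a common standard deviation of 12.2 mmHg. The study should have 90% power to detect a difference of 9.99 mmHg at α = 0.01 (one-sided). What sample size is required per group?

For two equal groups, n per group = 2·((z_α + z_β)·σ/δ)².
z_α = 2.326; z_β = 1.282 (power 90%).
n = 2 × (3.608 × 12.2 / 9.99)² = 2 × 19.41 = 38.82
Round up: n = 39 per group.

39 per group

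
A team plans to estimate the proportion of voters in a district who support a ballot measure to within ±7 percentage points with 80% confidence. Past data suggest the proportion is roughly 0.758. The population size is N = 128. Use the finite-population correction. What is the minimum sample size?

42

For a proportion with margin E = 0.07 at 80% confidence, z = 1.282.
n = p̂(1−p̂)(z/E)² = 0.758 × 0.242 × (1.282/0.07)² = 61.53 — call this n₀.
Finite-population correction with N = 128: n = n₀ / (1 + (n₀−1)/N) = 61.53 / 1.473 = 41.77
Round up: n = 42.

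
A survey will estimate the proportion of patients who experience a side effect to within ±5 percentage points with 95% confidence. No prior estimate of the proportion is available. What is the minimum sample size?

n = 385

For a proportion with margin E = 0.05 at 95% confidence, z = 1.960.
With no prior estimate, use p = 0.5, which maximizes p(1−p) at 0.25.
n = 0.25 × (z/E)² = 0.25 × (1.960/0.05)² = 384.16
Round up: n = 385.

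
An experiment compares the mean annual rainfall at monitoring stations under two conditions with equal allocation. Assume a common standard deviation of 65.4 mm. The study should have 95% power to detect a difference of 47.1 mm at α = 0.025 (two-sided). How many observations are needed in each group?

For two equal groups, n per group = 2·((z_{α/2} + z_β)·σ/δ)².
z_{α/2} = 2.241; z_β = 1.645 (power 95%).
n = 2 × (3.886 × 65.4 / 47.1)² = 2 × 29.12 = 58.24
Round up: n = 59 per group.

59 per group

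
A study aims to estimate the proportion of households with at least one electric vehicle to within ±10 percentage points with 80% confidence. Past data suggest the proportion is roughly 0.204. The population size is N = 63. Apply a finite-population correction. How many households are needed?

n = 19

For a proportion with margin E = 0.1 at 80% confidence, z = 1.282.
n = p̂(1−p̂)(z/E)² = 0.204 × 0.796 × (1.282/0.1)² = 26.69 — call this n₀.
Finite-population correction with N = 63: n = n₀ / (1 + (n₀−1)/N) = 26.69 / 1.408 = 18.96
Round up: n = 19.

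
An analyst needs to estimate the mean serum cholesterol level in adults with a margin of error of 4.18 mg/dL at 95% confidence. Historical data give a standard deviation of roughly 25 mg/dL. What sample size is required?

138

For a mean, the margin of error is E = z·σ/√n, so n = (zσ/E)².
At 95% confidence, z = 1.960.
n = (1.960 × 25 / 4.18)² = 137.42
Round up: n = 138.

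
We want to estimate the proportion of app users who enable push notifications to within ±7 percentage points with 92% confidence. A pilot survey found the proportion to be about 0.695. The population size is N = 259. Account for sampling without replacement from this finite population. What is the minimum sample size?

88

For a proportion with margin E = 0.07 at 92% confidence, z = 1.751.
n = p̂(1−p̂)(z/E)² = 0.695 × 0.305 × (1.751/0.07)² = 132.64 — call this n₀.
Finite-population correction with N = 259: n = n₀ / (1 + (n₀−1)/N) = 132.64 / 1.508 = 87.96
Round up: n = 88.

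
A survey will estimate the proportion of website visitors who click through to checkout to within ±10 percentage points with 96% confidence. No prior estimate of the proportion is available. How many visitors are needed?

n = 106

For a proportion with margin E = 0.1 at 96% confidence, z = 2.054.
With no prior estimate, use p = 0.5, which maximizes p(1−p) at 0.25.
n = 0.25 × (z/E)² = 0.25 × (2.054/0.1)² = 105.47
Round up: n = 106.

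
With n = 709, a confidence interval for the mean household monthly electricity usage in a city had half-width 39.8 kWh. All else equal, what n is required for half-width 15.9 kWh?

4443

Margin of error scales as 1/√n, so n₂ = n₁·(E₁/E₂)².
n₂ = 709 × (39.8/15.9)² = 709 × 6.266 = 4442.59
Round up: n₂ = 4443.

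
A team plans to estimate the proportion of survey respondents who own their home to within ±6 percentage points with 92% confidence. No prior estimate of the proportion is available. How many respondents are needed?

For a proportion with margin E = 0.06 at 92% confidence, z = 1.751.
With no prior estimate, use p = 0.5, which maximizes p(1−p) at 0.25.
n = 0.25 × (z/E)² = 0.25 × (1.751/0.06)² = 212.92
Round up: n = 213.

n = 213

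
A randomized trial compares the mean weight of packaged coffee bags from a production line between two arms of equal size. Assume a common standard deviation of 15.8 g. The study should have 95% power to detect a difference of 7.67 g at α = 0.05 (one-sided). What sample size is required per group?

For two equal groups, n per group = 2·((z_α + z_β)·σ/δ)².
z_α = 1.645; z_β = 1.645 (power 95%).
n = 2 × (3.290 × 15.8 / 7.67)² = 2 × 45.93 = 91.86
Round up: n = 92 per group.

92 per group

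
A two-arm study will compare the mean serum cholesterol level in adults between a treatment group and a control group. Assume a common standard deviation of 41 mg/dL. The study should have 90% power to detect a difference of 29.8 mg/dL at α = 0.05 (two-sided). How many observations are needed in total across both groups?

For two equal groups, n per group = 2·((z_{α/2} + z_β)·σ/δ)².
z_{α/2} = 1.960; z_β = 1.282 (power 90%).
n = 2 × (3.242 × 41 / 29.8)² = 2 × 19.90 = 39.80
Round up: n = 40 per group.
Total across both groups: 2 × 40 = 80.

80 total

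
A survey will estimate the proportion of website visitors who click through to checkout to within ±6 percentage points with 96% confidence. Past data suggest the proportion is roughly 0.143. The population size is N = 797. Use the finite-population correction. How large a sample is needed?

For a proportion with margin E = 0.06 at 96% confidence, z = 2.054.
n = p̂(1−p̂)(z/E)² = 0.143 × 0.857 × (2.054/0.06)² = 143.62 — call this n₀.
Finite-population correction with N = 797: n = n₀ / (1 + (n₀−1)/N) = 143.62 / 1.179 = 121.82
Round up: n = 122.

n = 122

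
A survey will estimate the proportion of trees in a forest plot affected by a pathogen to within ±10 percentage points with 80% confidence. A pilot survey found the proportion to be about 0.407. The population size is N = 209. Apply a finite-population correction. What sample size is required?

For a proportion with margin E = 0.1 at 80% confidence, z = 1.282.
n = p̂(1−p̂)(z/E)² = 0.407 × 0.593 × (1.282/0.1)² = 39.67 — call this n₀.
Finite-population correction with N = 209: n = n₀ / (1 + (n₀−1)/N) = 39.67 / 1.185 = 33.48
Round up: n = 34.

34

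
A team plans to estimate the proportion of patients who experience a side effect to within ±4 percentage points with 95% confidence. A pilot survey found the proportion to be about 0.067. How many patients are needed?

n = 151

For a proportion with margin E = 0.04 at 95% confidence, z = 1.960.
n = p̂(1−p̂)(z/E)² = 0.067 × 0.933 × (1.960/0.04)² = 150.09
Round up: n = 151.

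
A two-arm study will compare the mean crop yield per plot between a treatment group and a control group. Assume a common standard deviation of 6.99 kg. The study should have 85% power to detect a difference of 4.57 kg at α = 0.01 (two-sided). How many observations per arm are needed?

For two equal groups, n per group = 2·((z_{α/2} + z_β)·σ/δ)².
z_{α/2} = 2.576; z_β = 1.036 (power 85%).
n = 2 × (3.612 × 6.99 / 4.57)² = 2 × 30.52 = 61.04
Round up: n = 62 per group.

62 per group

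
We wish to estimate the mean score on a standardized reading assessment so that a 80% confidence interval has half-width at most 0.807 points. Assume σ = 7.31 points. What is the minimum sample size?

n = 135

For a mean, the margin of error is E = z·σ/√n, so n = (zσ/E)².
At 80% confidence, z = 1.282.
n = (1.282 × 7.31 / 0.807)² = 134.85
Round up: n = 135.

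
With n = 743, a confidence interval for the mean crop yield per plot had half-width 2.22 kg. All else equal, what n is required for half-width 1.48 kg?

Margin of error scales as 1/√n, so n₂ = n₁·(E₁/E₂)².
n₂ = 743 × (2.22/1.48)² = 743 × 2.25 = 1671.75
Round up: n₂ = 1672.

1672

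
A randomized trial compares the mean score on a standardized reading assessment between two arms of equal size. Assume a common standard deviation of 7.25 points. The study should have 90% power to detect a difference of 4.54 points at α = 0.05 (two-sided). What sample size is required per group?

54 per group

For two equal groups, n per group = 2·((z_{α/2} + z_β)·σ/δ)².
z_{α/2} = 1.960; z_β = 1.282 (power 90%).
n = 2 × (3.242 × 7.25 / 4.54)² = 2 × 26.80 = 53.60
Round up: n = 54 per group.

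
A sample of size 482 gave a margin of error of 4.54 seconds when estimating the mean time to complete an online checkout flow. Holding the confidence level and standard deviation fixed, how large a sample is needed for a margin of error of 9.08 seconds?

121

Margin of error scales as 1/√n, so n₂ = n₁·(E₁/E₂)².
n₂ = 482 × (4.54/9.08)² = 482 × 0.25 = 120.50
Round up: n₂ = 121.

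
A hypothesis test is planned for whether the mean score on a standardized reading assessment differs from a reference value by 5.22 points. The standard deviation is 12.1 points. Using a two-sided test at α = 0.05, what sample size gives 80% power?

For a one-sample z-test, n = ((z_{α/2} + z_β)·σ/δ)².
z_{α/2} = 1.960 (two-sided α = 0.05); z_β = 0.842 (power 80% → β = 0.2).
n = (2.802 × 12.1 / 5.22)² = 42.19
Round up: n = 43.

43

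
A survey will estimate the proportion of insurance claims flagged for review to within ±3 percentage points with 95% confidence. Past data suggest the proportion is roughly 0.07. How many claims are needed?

n = 278

For a proportion with margin E = 0.03 at 95% confidence, z = 1.960.
n = p̂(1−p̂)(z/E)² = 0.07 × 0.93 × (1.960/0.03)² = 277.88
Round up: n = 278.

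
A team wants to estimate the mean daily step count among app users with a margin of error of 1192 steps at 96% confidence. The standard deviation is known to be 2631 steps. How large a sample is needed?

For a mean, the margin of error is E = z·σ/√n, so n = (zσ/E)².
At 96% confidence, z = 2.054.
n = (2.054 × 2631 / 1192)² = 20.55
Round up: n = 21.

21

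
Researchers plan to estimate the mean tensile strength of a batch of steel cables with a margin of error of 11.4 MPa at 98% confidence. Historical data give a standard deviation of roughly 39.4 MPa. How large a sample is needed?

For a mean, the margin of error is E = z·σ/√n, so n = (zσ/E)².
At 98% confidence, z = 2.326.
n = (2.326 × 39.4 / 11.4)² = 64.63
Round up: n = 65.

65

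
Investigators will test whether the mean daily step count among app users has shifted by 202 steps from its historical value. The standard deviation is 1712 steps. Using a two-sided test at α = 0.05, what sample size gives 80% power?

For a one-sample z-test, n = ((z_{α/2} + z_β)·σ/δ)².
z_{α/2} = 1.960 (two-sided α = 0.05); z_β = 0.842 (power 80% → β = 0.2).
n = (2.802 × 1712 / 202)² = 563.95
Round up: n = 564.

564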